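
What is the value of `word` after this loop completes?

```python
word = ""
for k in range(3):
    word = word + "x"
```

Repeat 'x' 3 times
`word` takes the values: "" → "x" → "xx" → "xxx"

Answer: "xxx"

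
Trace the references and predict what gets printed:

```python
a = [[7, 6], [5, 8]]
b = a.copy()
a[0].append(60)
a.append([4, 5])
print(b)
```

Key concept: shallow copy with nested lists.
Step by step:
`a = [[7, 6], [5, 8]]` → a = [[7, 6], [5, 8]]
`b = a.copy()` → b = [[7, 6], [5, 8]]
`a[0].append(60)` → a = [[7, 6, 60], [5, 8]]; b = [[7, 6, 60], [5, 8]]
`a.append([4, 5])` → a = [[7, 6, 60], [5, 8], [4, 5]]
`print(b)` → prints [[7, 6, 60], [5, 8]]

Answer: [[7, 6, 60], [5, 8]]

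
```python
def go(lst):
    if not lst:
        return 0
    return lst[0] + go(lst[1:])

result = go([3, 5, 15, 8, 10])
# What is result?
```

3 + 5 + 15 + 8 + 10 + 0 = 41

Answer: 41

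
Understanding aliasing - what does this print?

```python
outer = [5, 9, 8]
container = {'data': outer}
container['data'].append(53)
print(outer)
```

Key concept: dict holds reference to list.
Step by step:
`outer = [5, 9, 8]` → outer = [5, 9, 8]
`container = {'data': outer}` → container = {'data': [5, 9, 8]}
`container['data'].append(53)` → outer = [5, 9, 8, 53]; container = {'data': [5, 9, 8, 53]}
`print(outer)` → prints [5, 9, 8, 53]

Answer: [5, 9, 8, 53]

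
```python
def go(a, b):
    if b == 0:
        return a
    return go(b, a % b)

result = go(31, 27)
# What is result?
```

go(31, 27) -> go(27, 4) -> go(4, 3) -> go(3, 1) -> go(1, 0) -> 1

Answer: 1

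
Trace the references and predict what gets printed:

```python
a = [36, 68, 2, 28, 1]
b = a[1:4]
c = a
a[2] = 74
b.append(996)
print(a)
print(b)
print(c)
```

Key concept: slice vs alias.
Step by step:
`a = [36, 68, 2, 28, 1]` → a = [36, 68, 2, 28, 1]
`b = a[1:4]` → b = [68, 2, 28]
`c = a` → c = [36, 68, 2, 28, 1] (same object as a)
`a[2] = 74` → a = [36, 68, 74, 28, 1] (same object as c); c = [36, 68, 74, 28, 1] (same object as a)
`b.append(996)` → b = [68, 2, 28, 996]
`print(a)` → prints [36, 68, 74, 28, 1]
`print(b)` → prints [68, 2, 28, 996]
`print(c)` → prints [36, 68, 74, 28, 1]

Answer:
[36, 68, 74, 28, 1]
[68, 2, 28, 996]
[36, 68, 74, 28, 1]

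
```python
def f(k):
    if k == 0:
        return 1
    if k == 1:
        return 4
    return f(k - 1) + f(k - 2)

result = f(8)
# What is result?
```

Build up from base cases: f(0)=1, f(1)=4, f(2)=5, f(3)=9, f(4)=14, f(5)=23, f(6)=37, ..., f(8)=97

Answer: 97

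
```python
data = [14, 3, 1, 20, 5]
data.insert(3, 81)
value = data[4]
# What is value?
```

Trace:
`data = [14, 3, 1, 20, 5]` → data = [14, 3, 1, 20, 5]
`data.insert(3, 81)` → data = [14, 3, 1, 81, 20, 5]
`value = data[4]` → value = 20
So value = 20

Answer: 20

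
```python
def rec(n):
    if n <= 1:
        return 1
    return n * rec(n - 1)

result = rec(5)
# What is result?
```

rec(5) = 5 * 4 * 3 * 2 * 1 = 120

Answer: 120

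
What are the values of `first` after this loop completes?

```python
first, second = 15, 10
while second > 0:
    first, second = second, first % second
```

GCD of 15 and 10
`first` takes the values: 15 → 10 → 5

Answer: 5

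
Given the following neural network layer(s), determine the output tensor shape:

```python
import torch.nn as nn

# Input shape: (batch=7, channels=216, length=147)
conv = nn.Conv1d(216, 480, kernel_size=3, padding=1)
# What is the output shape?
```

Input: (7, 216, 147) -> Output: (7, 480, 147)

Answer: (7, 480, 147)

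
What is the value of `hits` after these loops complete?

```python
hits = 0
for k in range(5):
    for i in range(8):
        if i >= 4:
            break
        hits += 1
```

Inner breaks at 4, outer runs 5 times
`hits` takes the values: 0 → 1 → 2 → 3 → 4 → 5 → 6 → 7 → 8 → 9 → 10 → 11 → 12 → 13 → 14 → 15 → 16 → 17 → 18 → 19 → 20

Answer: 20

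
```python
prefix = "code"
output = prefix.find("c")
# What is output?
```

Trace:
`prefix = "code"` → prefix = 'code'
`output = prefix.find("c")` → output = 0
So output = 0

Answer: 0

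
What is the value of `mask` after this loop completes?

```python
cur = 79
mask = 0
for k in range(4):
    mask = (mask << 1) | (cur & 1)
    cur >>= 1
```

Reverse lowest 4 bits of 79
`mask` takes the values: 0 → 1 → 3 → 7 → 15

Answer: 15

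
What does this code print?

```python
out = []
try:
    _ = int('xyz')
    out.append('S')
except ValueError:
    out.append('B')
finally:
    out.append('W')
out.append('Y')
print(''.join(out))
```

Execution trace: 'B' (except ValueError) → 'W' (finally) → 'Y' (after the try/except). Output: BWY

Answer: BWY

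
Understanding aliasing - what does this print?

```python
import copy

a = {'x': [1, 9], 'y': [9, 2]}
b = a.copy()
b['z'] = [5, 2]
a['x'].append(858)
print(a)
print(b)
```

Key concept: shallow copy of dict with mutable values.
Step by step:
`a = {'x': [1, 9], 'y': [9, 2]}` → a = {'x': [1, 9], 'y': [9, 2]}
`b = a.copy()` → b = {'x': [1, 9], 'y': [9, 2]}
`b['z'] = [5, 2]` → b = {'x': [1, 9], 'y': [9, 2], 'z': [5, 2]}
`a['x'].append(858)` → a = {'x': [1, 9, 858], 'y': [9, 2]}; b = {'x': [1, 9, 858], 'y': [9, 2], 'z': [5, 2]}
`print(a)` → prints {'x': [1, 9, 858], 'y': [9, 2]}
`print(b)` → prints {'x': [1, 9, 858], 'y': [9, 2], 'z': [5, 2]}

Answer:
{'x': [1, 9, 858], 'y': [9, 2]}
{'x': [1, 9, 858], 'y': [9, 2], 'z': [5, 2]}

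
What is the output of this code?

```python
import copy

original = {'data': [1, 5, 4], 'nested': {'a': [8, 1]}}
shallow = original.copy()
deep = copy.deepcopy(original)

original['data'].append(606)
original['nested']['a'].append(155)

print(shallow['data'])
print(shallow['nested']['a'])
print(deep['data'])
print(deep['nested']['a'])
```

Key concept: comparing shallow vs deep copy.
Step by step:
`original = {'data': [1, 5, 4], 'nested': {'a': [8, 1]}}` → original = {'data': [1, 5, 4], 'nested': {'a': [8, 1]}}
`shallow = original.copy()` → shallow = {'data': [1, 5, 4], 'nested': {'a': [8, 1]}}
`deep = copy.deepcopy(original)` → deep = {'data': [1, 5, 4], 'nested': {'a': [8, 1]}}
`original['data'].append(606)` → original = {'data': [1, 5, 4, 606], 'nested': {'a': [8, 1]}}; shallow = {'data': [1, 5, 4, 606], 'nested': {'a': [8, 1]}}
`original['nested']['a'].append(155)` → original = {'data': [1, 5, 4, 606], 'nested': {'a': [8, 1, 155]}}; shallow = {'data': [1, 5, 4, 606], 'nested': {'a': [8, 1, 155]}}
`print(shallow['data'])` → prints [1, 5, 4, 606]
`print(shallow['nested']['a'])` → prints [8, 1, 155]
`print(deep['data'])` → prints [1, 5, 4]
`print(deep['nested']['a'])` → prints [8, 1]

Answer:
[1, 5, 4, 606]
[8, 1, 155]
[1, 5, 4]
[8, 1]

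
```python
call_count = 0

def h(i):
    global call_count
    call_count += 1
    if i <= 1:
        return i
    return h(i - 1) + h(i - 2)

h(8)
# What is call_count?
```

Calls(i) = 1 + Calls(i-1) + Calls(i-2); Calls(0)=Calls(1)=1. For i=8 this gives 67.

Answer: 67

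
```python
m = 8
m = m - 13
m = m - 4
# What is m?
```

Trace:
`m = 8` → m = 8
`m = m - 13` → m = -5
`m = m - 4` → m = -9
So m = -9

Answer: -9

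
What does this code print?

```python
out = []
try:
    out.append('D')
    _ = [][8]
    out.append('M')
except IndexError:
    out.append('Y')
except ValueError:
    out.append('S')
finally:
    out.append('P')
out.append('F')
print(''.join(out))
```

Execution trace: 'D' (try body) → 'Y' (except IndexError) → 'P' (finally) → 'F' (after the try/except). Output: DYPF

Answer: DYPF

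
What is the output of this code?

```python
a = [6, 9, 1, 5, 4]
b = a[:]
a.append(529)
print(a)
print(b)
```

Key concept: slice [:] creates copy.
Step by step:
`a = [6, 9, 1, 5, 4]` → a = [6, 9, 1, 5, 4]
`b = a[:]` → b = [6, 9, 1, 5, 4]
`a.append(529)` → a = [6, 9, 1, 5, 4, 529]
`print(a)` → prints [6, 9, 1, 5, 4, 529]
`print(b)` → prints [6, 9, 1, 5, 4]

Answer:
[6, 9, 1, 5, 4, 529]
[6, 9, 1, 5, 4]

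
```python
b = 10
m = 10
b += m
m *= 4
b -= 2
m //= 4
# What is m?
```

Trace:
`b = 10` → b = 10
`m = 10` → m = 10
`b += m` → b = 20
`m *= 4` → m = 40
`b -= 2` → b = 18
`m //= 4` → m = 10
So m = 10

Answer: 10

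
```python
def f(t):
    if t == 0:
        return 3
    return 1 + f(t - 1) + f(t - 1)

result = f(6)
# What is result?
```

f(t) = 1 + 2·f(t-1), f(0)=3. Closed form: (3+1)·2^6 - 1 = 255.

Answer: 255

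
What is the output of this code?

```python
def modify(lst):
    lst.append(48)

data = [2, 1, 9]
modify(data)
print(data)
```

Key concept: function modifies passed list.
Step by step:
`data = [2, 1, 9]` → data = [2, 1, 9]
`modify(data)` → data = [2, 1, 9, 48]
`print(data)` → prints [2, 1, 9, 48]

Answer: [2, 1, 9, 48]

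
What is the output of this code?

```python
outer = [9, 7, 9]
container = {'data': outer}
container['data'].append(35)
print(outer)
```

Key concept: dict holds reference to list.
Step by step:
`outer = [9, 7, 9]` → outer = [9, 7, 9]
`container = {'data': outer}` → container = {'data': [9, 7, 9]}
`container['data'].append(35)` → outer = [9, 7, 9, 35]; container = {'data': [9, 7, 9, 35]}
`print(outer)` → prints [9, 7, 9, 35]

Answer: [9, 7, 9, 35]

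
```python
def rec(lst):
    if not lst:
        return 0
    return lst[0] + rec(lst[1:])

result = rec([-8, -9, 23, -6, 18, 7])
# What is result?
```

(-8) + (-9) + 23 + (-6) + 18 + 7 + 0 = 25

Answer: 25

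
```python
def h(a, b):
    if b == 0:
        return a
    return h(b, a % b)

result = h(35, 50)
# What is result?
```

h(35, 50) -> h(50, 35) -> h(35, 15) -> h(15, 5) -> h(5, 0) -> 5

Answer: 5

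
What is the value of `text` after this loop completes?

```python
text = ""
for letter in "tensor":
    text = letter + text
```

Reverse 'tensor'
`text` takes the values: "" → "t" → "et" → "net" → "snet" → "osnet" → "rosnet"

Answer: "rosnet"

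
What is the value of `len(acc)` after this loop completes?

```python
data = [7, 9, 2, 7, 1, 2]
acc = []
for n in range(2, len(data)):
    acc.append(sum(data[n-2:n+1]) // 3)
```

Number of 3-element averages
`acc` takes the values: [] → [6] → [6, 6] → [6, 6, 3] → [6, 6, 3, 3]
So `len(acc)` = 4

Answer: 4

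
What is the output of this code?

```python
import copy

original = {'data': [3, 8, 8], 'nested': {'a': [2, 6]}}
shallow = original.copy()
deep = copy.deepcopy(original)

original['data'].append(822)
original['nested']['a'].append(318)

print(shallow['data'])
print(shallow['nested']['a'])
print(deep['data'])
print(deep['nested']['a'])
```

Key concept: comparing shallow vs deep copy.
Step by step:
`original = {'data': [3, 8, 8], 'nested': {'a': [2, 6]}}` → original = {'data': [3, 8, 8], 'nested': {'a': [2, 6]}}
`shallow = original.copy()` → shallow = {'data': [3, 8, 8], 'nested': {'a': [2, 6]}}
`deep = copy.deepcopy(original)` → deep = {'data': [3, 8, 8], 'nested': {'a': [2, 6]}}
`original['data'].append(822)` → original = {'data': [3, 8, 8, 822], 'nested': {'a': [2, 6]}}; shallow = {'data': [3, 8, 8, 822], 'nested': {'a': [2, 6]}}
`original['nested']['a'].append(318)` → original = {'data': [3, 8, 8, 822], 'nested': {'a': [2, 6, 318]}}; shallow = {'data': [3, 8, 8, 822], 'nested': {'a': [2, 6, 318]}}
`print(shallow['data'])` → prints [3, 8, 8, 822]
`print(shallow['nested']['a'])` → prints [2, 6, 318]
`print(deep['data'])` → prints [3, 8, 8]
`print(deep['nested']['a'])` → prints [2, 6]

Answer:
[3, 8, 8, 822]
[2, 6, 318]
[3, 8, 8]
[2, 6]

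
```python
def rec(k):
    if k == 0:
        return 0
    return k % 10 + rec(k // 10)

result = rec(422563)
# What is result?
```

Sum of digits of 422563: 3 + 6 + 5 + 2 + 2 + 4 = 22

Answer: 22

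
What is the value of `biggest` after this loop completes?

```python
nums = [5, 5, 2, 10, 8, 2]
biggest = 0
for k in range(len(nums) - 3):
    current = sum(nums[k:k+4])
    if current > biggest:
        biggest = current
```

Max sum of 4-element window in [5, 5, 2, 10, 8, 2]
`biggest` takes the values: 0 → 22 → 25

Answer: 25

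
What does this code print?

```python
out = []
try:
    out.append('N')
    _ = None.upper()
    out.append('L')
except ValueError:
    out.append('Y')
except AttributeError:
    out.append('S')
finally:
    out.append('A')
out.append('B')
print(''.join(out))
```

Execution trace: 'N' (try body) → 'S' (except AttributeError) → 'A' (finally) → 'B' (after the try/except). Output: NSAB

Answer: NSAB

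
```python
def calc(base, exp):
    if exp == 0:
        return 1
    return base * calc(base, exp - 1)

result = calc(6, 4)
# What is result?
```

calc(6, 4) = 6 * 6 * 6 * 6 = 1296

Answer: 1296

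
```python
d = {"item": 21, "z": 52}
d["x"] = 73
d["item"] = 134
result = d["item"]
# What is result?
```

Trace:
`d = {"item": 21, "z": 52}` → d = {'item': 21, 'z': 52}
`d["x"] = 73` → d = {'item': 21, 'z': 52, 'x': 73}
`d["item"] = 134` → d = {'item': 134, 'z': 52, 'x': 73}
`result = d["item"]` → result = 134
So result = 134

Answer: 134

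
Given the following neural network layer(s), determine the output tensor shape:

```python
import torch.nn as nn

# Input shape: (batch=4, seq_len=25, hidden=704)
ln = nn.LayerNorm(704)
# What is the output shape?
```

Input: (4, 25, 704) -> Output: (4, 25, 704)

Answer: (4, 25, 704)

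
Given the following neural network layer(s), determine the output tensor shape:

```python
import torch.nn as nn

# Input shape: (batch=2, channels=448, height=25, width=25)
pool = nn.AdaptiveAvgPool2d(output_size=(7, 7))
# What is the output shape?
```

Input: (2, 448, 25, 25) -> Output: (2, 448, 7, 7)

Answer: (2, 448, 7, 7)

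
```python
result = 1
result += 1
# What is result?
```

Trace:
`result = 1` → result = 1
`result += 1` → result = 2
So result = 2

Answer: 2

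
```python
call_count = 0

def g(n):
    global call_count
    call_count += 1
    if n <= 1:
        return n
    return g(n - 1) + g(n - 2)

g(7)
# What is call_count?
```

Calls(n) = 1 + Calls(n-1) + Calls(n-2); Calls(0)=Calls(1)=1. For n=7 this gives 41.

Answer: 41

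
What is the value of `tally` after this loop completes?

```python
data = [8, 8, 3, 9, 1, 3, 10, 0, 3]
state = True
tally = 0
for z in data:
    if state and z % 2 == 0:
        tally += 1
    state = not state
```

Count even values at even positions
`tally` takes the values: 0 → 1 → 2

Answer: 2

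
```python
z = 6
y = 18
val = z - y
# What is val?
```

Trace:
`z = 6` → z = 6
`y = 18` → y = 18
`val = z - y` → val = -12
So val = -12

Answer: -12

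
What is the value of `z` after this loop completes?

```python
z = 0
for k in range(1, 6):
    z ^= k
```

XOR of 1 to 5
`z` takes the values: 0 → 1 → 3 → 0 → 4 → 1

Answer: 1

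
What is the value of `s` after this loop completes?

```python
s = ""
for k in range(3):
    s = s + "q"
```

Repeat 'q' 3 times
`s` takes the values: "" → "q" → "qq" → "qqq"

Answer: "qqq"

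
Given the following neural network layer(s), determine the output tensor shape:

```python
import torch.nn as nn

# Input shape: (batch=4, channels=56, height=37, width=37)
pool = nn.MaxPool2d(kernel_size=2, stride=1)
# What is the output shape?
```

Input: (4, 56, 37, 37) -> Output: (4, 56, 36, 36)

Answer: (4, 56, 36, 36)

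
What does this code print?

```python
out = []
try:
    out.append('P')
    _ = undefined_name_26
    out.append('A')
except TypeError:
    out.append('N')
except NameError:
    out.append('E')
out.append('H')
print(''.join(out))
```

Execution trace: 'P' (try body) → 'E' (except NameError) → 'H' (after the try/except). Output: PEH

Answer: PEH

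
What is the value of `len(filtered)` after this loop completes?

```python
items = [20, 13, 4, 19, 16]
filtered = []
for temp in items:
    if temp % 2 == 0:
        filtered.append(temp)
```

Count even numbers in [20, 13, 4, 19, 16]
`filtered` takes the values: [] → [20] → [20, 4] → [20, 4, 16]
So `len(filtered)` = 3

Answer: 3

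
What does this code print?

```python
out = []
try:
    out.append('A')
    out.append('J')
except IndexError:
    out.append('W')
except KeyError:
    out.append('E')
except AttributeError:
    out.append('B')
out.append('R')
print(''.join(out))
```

Execution trace: 'A' (try body) → 'J' (try body, no exception) → 'R' (after the try/except). Output: AJR

Answer: AJR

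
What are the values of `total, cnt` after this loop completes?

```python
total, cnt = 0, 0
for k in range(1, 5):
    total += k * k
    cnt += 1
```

Sum of squares and count
`total, cnt` takes the values: (0, 0) → (1, 0) → (1, 1) → (5, 1) → (5, 2) → (14, 2) → (14, 3) → (30, 3) → (30, 4)

Answer: 30, 4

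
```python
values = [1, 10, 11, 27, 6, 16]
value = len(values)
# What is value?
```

Trace:
`values = [1, 10, 11, 27, 6, 16]` → values = [1, 10, 11, 27, 6, 16]
`value = len(values)` → value = 6
So value = 6

Answer: 6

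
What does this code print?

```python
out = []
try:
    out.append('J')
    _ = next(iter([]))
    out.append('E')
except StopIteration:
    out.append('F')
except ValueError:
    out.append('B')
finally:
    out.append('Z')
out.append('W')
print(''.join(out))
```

Execution trace: 'J' (try body) → 'F' (except StopIteration) → 'Z' (finally) → 'W' (after the try/except). Output: JFZW

Answer: JFZW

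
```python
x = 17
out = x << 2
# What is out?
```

Trace:
`x = 17` → x = 17
`out = x << 2` → out = 68
So out = 68

Answer: 68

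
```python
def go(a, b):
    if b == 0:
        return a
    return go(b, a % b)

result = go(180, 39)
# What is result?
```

go(180, 39) -> go(39, 24) -> go(24, 15) -> go(15, 9) -> go(9, 6) -> go(6, 3) -> go(3, 0) -> 3

Answer: 3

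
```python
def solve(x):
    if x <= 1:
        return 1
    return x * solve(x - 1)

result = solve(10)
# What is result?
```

solve(10) = 10 * 9 * 8 * 7 * 6 * 5 * 4 * 3 * 2 * 1 = 3628800

Answer: 3628800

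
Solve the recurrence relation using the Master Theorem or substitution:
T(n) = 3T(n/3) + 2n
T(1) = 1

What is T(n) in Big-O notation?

By Master Theorem: a=3, b=3, f(n)=2n. Since log_3(3) = 1 and f(n) = Θ(n^1), Case 2 applies. T(n) = O(n log n).

Answer: O(n log n)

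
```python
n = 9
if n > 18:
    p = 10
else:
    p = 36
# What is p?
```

Trace:
`n = 9` → n = 9
`if n > 18: ...` → n > 18 is False, take else branch → p = 36
So p = 36

Answer: 36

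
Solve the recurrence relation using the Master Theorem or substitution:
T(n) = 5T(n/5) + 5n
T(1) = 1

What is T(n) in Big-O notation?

By Master Theorem: a=5, b=5, f(n)=5n. Since log_5(5) = 1 and f(n) = Θ(n^1), Case 2 applies. T(n) = O(n log n).

Answer: O(n log n)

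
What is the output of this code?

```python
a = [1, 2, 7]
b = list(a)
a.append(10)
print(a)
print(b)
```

Key concept: list() constructor creates copy.
Step by step:
`a = [1, 2, 7]` → a = [1, 2, 7]
`b = list(a)` → b = [1, 2, 7]
`a.append(10)` → a = [1, 2, 7, 10]
`print(a)` → prints [1, 2, 7, 10]
`print(b)` → prints [1, 2, 7]

Answer:
[1, 2, 7, 10]
[1, 2, 7]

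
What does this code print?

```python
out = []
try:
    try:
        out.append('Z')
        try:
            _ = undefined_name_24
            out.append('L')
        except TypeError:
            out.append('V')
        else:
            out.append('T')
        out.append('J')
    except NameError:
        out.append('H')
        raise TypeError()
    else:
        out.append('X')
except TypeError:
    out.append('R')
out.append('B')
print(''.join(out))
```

Execution trace: 'Z' (try body) → 'H' (except NameError) → 'R' (outer except TypeError) → 'B' (after the try/except). Output: ZHRB

Answer: ZHRB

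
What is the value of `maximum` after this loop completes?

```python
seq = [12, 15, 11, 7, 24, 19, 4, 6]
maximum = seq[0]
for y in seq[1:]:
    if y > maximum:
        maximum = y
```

Maximum of [12, 15, 11, 7, 24, 19, 4, 6]
`maximum` takes the values: 12 → 15 → 24

Answer: 24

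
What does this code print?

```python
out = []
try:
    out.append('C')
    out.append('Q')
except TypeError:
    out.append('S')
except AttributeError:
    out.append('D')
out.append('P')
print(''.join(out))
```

Execution trace: 'C' (try body) → 'Q' (try body, no exception) → 'P' (after the try/except). Output: CQP

Answer: CQP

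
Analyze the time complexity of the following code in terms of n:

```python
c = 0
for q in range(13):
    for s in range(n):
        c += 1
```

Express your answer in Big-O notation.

Each loop level contributes: 1 × n. Multiplying the contributions gives O(n).

Answer: O(n)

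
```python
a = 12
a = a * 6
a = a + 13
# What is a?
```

Trace:
`a = 12` → a = 12
`a = a * 6` → a = 72
`a = a + 13` → a = 85
So a = 85

Answer: 85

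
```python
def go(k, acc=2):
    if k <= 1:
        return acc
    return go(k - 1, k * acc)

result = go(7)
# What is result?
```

Accumulator trace (n, acc): (7, 2) -> (6, 14) -> (5, 84) -> (4, 420) -> (3, 1680) -> (2, 5040) -> (1, 10080) -> return 10080

Answer: 10080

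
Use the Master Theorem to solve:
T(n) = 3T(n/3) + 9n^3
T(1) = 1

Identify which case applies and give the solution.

a=3, b=3, f(n)=9n^3. log_3(3) = 1. Since c=3 > 1 and the regularity condition holds (3(n/3)^3 = (3/3^3)n^3 with 3/3^3 < 1), Case 3 applies: T(n) = Θ(f(n)) = O(n^3).

Answer: O(n^3) - Case 3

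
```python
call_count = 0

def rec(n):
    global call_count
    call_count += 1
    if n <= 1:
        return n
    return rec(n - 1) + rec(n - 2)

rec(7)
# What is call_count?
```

Calls(n) = 1 + Calls(n-1) + Calls(n-2); Calls(0)=Calls(1)=1. For n=7 this gives 41.

Answer: 41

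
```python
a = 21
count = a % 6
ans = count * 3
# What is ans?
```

Trace:
`a = 21` → a = 21
`count = a % 6` → count = 3
`ans = count * 3` → ans = 9
So ans = 9

Answer: 9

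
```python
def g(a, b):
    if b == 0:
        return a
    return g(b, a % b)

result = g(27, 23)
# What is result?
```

g(27, 23) -> g(23, 4) -> g(4, 3) -> g(3, 1) -> g(1, 0) -> 1

Answer: 1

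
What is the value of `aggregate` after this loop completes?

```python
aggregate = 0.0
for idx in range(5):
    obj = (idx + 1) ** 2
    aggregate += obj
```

Sum of squared losses 1² + 2² + ... + 5²
`aggregate` takes the values: 0.0 → 1.0 → 5.0 → 14.0 → 30.0 → 55.0

Answer: 55.0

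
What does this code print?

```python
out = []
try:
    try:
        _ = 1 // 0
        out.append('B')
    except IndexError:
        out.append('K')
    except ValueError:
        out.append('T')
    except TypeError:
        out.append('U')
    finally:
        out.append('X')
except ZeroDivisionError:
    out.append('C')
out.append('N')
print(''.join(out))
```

Execution trace: 'X' (finally) → 'C' (outer except ZeroDivisionError) → 'N' (after the try/except). Output: XCN

Answer: XCN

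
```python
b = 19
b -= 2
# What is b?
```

Trace:
`b = 19` → b = 19
`b -= 2` → b = 17
So b = 17

Answer: 17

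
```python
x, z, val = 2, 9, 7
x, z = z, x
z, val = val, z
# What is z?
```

Trace:
`x, z, val = 2, 9, 7` → x = 2; z = 9; val = 7
`x, z = z, x` → x = 9; z = 2
`z, val = val, z` → z = 7; val = 2
So z = 7

Answer: 7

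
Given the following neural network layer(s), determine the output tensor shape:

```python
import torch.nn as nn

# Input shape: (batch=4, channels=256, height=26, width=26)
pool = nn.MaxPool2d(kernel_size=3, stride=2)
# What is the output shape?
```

Input: (4, 256, 26, 26) -> Output: (4, 256, 12, 12)

Answer: (4, 256, 12, 12)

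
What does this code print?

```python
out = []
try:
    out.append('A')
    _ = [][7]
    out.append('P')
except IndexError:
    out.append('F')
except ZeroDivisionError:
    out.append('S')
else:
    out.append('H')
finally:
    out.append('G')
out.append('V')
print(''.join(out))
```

Execution trace: 'A' (try body) → 'F' (except IndexError) → 'G' (finally) → 'V' (after the try/except). Output: AFGV

Answer: AFGV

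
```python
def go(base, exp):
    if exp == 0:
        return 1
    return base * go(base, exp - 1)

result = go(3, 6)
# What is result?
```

go(3, 6) = 3 * 3 * 3 * 3 * 3 * 3 = 729

Answer: 729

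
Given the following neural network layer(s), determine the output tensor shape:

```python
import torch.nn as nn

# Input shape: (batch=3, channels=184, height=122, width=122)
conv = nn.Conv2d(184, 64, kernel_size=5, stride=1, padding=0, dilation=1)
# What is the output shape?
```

Input: (3, 184, 122, 122) -> Output: (3, 64, 118, 118)

Answer: (3, 64, 118, 118)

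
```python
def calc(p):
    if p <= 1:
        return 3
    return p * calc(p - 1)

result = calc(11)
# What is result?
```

calc(11) = 11 * 10 * 9 * 8 * 7 * 6 * 5 * 4 * 3 * 2 * 3 = 119750400

Answer: 119750400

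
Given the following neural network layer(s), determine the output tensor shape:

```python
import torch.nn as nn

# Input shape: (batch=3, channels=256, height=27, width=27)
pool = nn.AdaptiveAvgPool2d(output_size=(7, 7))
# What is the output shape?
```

Input: (3, 256, 27, 27) -> Output: (3, 256, 7, 7)

Answer: (3, 256, 7, 7)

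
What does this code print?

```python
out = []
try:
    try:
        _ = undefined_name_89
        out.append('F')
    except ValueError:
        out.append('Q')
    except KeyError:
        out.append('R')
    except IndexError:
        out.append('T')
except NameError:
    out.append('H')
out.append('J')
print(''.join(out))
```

Execution trace: 'H' (outer except NameError) → 'J' (after the try/except). Output: HJ

Answer: HJ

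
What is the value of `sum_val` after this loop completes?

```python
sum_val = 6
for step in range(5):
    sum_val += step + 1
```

Start at 6, add 1 to 5 = 21
`sum_val` takes the values: 6 → 7 → 9 → 12 → 16 → 21

Answer: 21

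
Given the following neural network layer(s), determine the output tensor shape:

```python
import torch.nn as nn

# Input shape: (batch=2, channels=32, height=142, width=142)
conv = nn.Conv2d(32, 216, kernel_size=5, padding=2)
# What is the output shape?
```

Input: (2, 32, 142, 142) -> Output: (2, 216, 142, 142)

Answer: (2, 216, 142, 142)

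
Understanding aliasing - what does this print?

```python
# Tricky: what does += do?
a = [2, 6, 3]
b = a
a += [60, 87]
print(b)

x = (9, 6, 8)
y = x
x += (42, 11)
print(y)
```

Key concept: += behavior differs for mutable vs immutable.
Step by step:
`a = [2, 6, 3]` → a = [2, 6, 3]
`b = a` → b = [2, 6, 3] (same object as a)
`a += [60, 87]` → a = [2, 6, 3, 60, 87] (same object as b); b = [2, 6, 3, 60, 87] (same object as a)
`print(b)` → prints [2, 6, 3, 60, 87]
`x = (9, 6, 8)` → x = (9, 6, 8)
`y = x` → y = (9, 6, 8)
`x += (42, 11)` → x = (9, 6, 8, 42, 11)
`print(y)` → prints (9, 6, 8)

Answer:
[2, 6, 3, 60, 87]
(9, 6, 8)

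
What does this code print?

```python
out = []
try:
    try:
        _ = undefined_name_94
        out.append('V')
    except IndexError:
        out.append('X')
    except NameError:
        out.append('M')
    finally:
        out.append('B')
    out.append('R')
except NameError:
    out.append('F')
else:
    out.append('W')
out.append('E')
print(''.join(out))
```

Execution trace: 'M' (inner except NameError) → 'B' (inner finally) → 'R' (try body, no exception) → 'W' (else) → 'E' (after the try/except). Output: MBRWE

Answer: MBRWE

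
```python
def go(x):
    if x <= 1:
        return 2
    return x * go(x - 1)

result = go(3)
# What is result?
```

go(3) = 3 * 2 * 2 = 12

Answer: 12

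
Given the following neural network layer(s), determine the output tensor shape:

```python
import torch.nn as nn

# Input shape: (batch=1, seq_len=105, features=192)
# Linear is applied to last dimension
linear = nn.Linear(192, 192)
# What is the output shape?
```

Input: (1, 105, 192) -> Output: (1, 105, 192)

Answer: (1, 105, 192)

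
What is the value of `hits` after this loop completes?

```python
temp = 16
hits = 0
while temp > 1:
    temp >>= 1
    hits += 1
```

Count right shifts until 1
`hits` takes the values: 0 → 1 → 2 → 3 → 4

Answer: 4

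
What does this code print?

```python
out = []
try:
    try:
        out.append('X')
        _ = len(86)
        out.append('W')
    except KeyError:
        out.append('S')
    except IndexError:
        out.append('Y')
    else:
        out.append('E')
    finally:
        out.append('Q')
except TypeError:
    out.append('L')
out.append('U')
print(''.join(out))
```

Execution trace: 'X' (inner try body) → 'Q' (inner finally) → 'L' (outer except TypeError) → 'U' (after the try/except). Output: XQLU

Answer: XQLU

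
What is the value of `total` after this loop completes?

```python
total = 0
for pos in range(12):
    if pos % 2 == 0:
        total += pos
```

Sum of even numbers 0 to 11
`total` takes the values: 0 → 2 → 6 → 12 → 20 → 30

Answer: 30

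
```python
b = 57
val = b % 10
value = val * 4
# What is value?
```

Trace:
`b = 57` → b = 57
`val = b % 10` → val = 7
`value = val * 4` → value = 28
So value = 28

Answer: 28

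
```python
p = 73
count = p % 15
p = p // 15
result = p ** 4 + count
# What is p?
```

Trace:
`p = 73` → p = 73
`count = p % 15` → count = 13
`p = p // 15` → p = 4
`result = p ** 4 + count` → result = 269
So p = 4

Answer: 4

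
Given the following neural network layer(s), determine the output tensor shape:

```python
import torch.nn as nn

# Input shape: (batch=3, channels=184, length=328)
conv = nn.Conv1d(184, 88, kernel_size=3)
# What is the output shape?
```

Input: (3, 184, 328) -> Output: (3, 88, 326)

Answer: (3, 88, 326)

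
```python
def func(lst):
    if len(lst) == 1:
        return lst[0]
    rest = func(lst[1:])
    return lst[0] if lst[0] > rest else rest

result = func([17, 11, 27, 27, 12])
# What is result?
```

Recursive max over [17, 11, 27, 27, 12] = 27

Answer: 27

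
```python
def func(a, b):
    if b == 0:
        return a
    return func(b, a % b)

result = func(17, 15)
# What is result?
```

func(17, 15) -> func(15, 2) -> func(2, 1) -> func(1, 0) -> 1

Answer: 1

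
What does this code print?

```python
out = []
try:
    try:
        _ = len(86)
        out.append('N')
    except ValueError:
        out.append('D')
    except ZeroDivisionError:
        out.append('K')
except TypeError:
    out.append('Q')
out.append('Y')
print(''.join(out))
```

Execution trace: 'Q' (outer except TypeError) → 'Y' (after the try/except). Output: QY

Answer: QY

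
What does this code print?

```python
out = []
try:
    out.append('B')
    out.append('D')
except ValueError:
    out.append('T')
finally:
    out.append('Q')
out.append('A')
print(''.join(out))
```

Execution trace: 'B' (try body) → 'D' (try body, no exception) → 'Q' (finally) → 'A' (after the try/except). Output: BDQA

Answer: BDQA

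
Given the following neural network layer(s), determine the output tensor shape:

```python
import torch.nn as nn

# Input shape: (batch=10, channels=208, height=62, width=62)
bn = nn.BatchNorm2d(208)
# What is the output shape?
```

Input: (10, 208, 62, 62) -> Output: (10, 208, 62, 62)

Answer: (10, 208, 62, 62)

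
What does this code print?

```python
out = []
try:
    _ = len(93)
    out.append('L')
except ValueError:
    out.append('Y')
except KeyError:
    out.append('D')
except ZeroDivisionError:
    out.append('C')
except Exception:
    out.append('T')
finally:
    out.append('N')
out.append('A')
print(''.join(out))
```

Execution trace: 'T' (except Exception) → 'N' (finally) → 'A' (after the try/except). Output: TNA

Answer: TNA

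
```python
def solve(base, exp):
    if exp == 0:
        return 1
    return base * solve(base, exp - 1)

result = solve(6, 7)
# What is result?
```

solve(6, 7) = 6 * 6 * 6 * 6 * 6 * 6 * 6 = 279936

Answer: 279936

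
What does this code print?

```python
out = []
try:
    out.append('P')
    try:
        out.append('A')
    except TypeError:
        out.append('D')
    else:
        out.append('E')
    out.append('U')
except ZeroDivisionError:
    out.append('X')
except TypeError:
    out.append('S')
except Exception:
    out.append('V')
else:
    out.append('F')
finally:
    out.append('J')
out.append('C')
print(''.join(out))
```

Execution trace: 'P' (try body) → 'A' (inner try body, no exception) → 'E' (inner else) → 'U' (try body, no exception) → 'F' (else) → 'J' (finally) → 'C' (after the try/except). Output: PAEUFJC

Answer: PAEUFJC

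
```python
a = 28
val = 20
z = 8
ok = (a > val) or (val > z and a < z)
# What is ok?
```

Trace:
`a = 28` → a = 28
`val = 20` → val = 20
`z = 8` → z = 8
`ok = (a > val) or (val > z and a < z)` → ok = True
So ok = True

Answer: True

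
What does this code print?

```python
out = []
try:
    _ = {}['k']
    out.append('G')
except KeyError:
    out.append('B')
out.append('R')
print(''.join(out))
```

Execution trace: 'B' (except KeyError) → 'R' (after the try/except). Output: BR

Answer: BR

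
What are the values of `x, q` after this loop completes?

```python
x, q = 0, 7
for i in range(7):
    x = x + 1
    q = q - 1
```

x goes 0→7, q goes 7→0
`x, q` takes the values: (0, 7) → (1, 7) → (1, 6) → (2, 6) → (2, 5) → (3, 5) → (3, 4) → (4, 4) → (4, 3) → (5, 3) → (5, 2) → (6, 2) → (6, 1) → (7, 1) → (7, 0)

Answer: 7, 0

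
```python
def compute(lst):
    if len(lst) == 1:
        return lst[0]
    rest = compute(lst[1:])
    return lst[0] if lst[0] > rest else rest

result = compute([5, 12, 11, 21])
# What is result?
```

Recursive max over [5, 12, 11, 21] = 21

Answer: 21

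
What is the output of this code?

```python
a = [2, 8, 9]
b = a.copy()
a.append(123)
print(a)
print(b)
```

Key concept: list.copy() creates independent copy.
Step by step:
`a = [2, 8, 9]` → a = [2, 8, 9]
`b = a.copy()` → b = [2, 8, 9]
`a.append(123)` → a = [2, 8, 9, 123]
`print(a)` → prints [2, 8, 9, 123]
`print(b)` → prints [2, 8, 9]

Answer:
[2, 8, 9, 123]
[2, 8, 9]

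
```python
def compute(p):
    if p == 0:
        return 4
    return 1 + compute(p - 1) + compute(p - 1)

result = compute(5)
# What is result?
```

compute(p) = 1 + 2·compute(p-1), compute(0)=4. Closed form: (4+1)·2^5 - 1 = 159.

Answer: 159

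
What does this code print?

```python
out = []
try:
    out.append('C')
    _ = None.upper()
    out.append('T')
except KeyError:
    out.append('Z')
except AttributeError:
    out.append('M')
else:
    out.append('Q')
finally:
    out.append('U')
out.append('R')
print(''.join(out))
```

Execution trace: 'C' (try body) → 'M' (except AttributeError) → 'U' (finally) → 'R' (after the try/except). Output: CMUR

Answer: CMUR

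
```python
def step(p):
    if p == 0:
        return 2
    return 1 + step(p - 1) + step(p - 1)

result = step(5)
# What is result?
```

step(p) = 1 + 2·step(p-1), step(0)=2. Closed form: (2+1)·2^5 - 1 = 95.

Answer: 95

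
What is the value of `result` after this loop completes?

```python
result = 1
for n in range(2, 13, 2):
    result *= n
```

Product of even numbers 2 to 12
`result` takes the values: 1 → 2 → 8 → 48 → 384 → 3840 → 46080

Answer: 46080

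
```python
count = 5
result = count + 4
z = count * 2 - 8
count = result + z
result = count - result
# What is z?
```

Trace:
`count = 5` → count = 5
`result = count + 4` → result = 9
`z = count * 2 - 8` → z = 2
`count = result + z` → count = 11
`result = count - result` → result = 2
So z = 2

Answer: 2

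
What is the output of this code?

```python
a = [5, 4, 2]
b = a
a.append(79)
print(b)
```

Key concept: basic list aliasing.
Step by step:
`a = [5, 4, 2]` → a = [5, 4, 2]
`b = a` → b = [5, 4, 2] (same object as a)
`a.append(79)` → a = [5, 4, 2, 79] (same object as b); b = [5, 4, 2, 79] (same object as a)
`print(b)` → prints [5, 4, 2, 79]

Answer: [5, 4, 2, 79]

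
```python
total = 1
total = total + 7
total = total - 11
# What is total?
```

Trace:
`total = 1` → total = 1
`total = total + 7` → total = 8
`total = total - 11` → total = -3
So total = -3

Answer: -3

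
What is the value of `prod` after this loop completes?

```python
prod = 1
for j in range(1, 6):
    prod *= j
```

5! = 120
`prod` takes the values: 1 → 2 → 6 → 24 → 120

Answer: 120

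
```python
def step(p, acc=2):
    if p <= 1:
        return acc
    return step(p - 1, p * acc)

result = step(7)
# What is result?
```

Accumulator trace (n, acc): (7, 2) -> (6, 14) -> (5, 84) -> (4, 420) -> (3, 1680) -> (2, 5040) -> (1, 10080) -> return 10080

Answer: 10080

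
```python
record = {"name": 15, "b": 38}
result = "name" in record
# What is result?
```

Trace:
`record = {"name": 15, "b": 38}` → record = {'name': 15, 'b': 38}
`result = "name" in record` → result = True
So result = True

Answer: True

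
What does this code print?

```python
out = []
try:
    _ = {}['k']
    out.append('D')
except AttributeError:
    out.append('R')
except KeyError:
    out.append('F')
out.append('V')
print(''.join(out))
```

Execution trace: 'F' (except KeyError) → 'V' (after the try/except). Output: FV

Answer: FV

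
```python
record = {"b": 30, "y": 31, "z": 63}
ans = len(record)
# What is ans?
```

Trace:
`record = {"b": 30, "y": 31, "z": 63}` → record = {'b': 30, 'y': 31, 'z': 63}
`ans = len(record)` → ans = 3
So ans = 3

Answer: 3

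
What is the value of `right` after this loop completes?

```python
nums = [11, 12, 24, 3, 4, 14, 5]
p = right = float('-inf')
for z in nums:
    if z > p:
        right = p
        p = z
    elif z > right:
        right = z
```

Second largest (with repeats) in [11, 12, 24, 3, 4, 14, 5]
`right` takes the values: -inf → 11 → 12 → 14

Answer: 14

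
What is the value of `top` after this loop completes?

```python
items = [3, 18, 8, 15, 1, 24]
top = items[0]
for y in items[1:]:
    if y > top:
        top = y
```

Maximum of [3, 18, 8, 15, 1, 24]
`top` takes the values: 3 → 18 → 24

Answer: 24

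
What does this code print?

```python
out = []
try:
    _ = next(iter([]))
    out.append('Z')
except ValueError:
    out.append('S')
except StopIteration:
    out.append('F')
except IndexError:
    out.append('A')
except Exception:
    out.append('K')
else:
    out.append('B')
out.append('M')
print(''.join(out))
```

Execution trace: 'F' (except StopIteration) → 'M' (after the try/except). Output: FM

Answer: FM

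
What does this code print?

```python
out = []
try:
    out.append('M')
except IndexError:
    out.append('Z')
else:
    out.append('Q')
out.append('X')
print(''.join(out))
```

Execution trace: 'M' (try body, no exception) → 'Q' (else) → 'X' (after the try/except). Output: MQX

Answer: MQX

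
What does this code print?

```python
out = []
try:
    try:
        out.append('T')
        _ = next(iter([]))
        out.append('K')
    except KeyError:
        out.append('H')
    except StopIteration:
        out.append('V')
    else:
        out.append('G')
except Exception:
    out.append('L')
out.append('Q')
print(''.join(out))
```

Execution trace: 'T' (inner try body) → 'V' (inner except StopIteration) → 'Q' (after the try/except). Output: TVQ

Answer: TVQ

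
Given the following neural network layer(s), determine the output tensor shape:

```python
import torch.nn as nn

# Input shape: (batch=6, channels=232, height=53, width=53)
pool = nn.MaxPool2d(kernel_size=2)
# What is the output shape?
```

Input: (6, 232, 53, 53) -> Output: (6, 232, 26, 26)

Answer: (6, 232, 26, 26)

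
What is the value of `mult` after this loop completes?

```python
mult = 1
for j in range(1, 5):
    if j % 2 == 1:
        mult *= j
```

Product of odd numbers 1 to 4
`mult` takes the values: 1 → 3

Answer: 3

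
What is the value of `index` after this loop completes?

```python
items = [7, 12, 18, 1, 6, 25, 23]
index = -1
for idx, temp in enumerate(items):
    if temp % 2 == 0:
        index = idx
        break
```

First even number index in [7, 12, 18, 1, 6, 25, 23]
`index` takes the values: -1 → 1

Answer: 1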